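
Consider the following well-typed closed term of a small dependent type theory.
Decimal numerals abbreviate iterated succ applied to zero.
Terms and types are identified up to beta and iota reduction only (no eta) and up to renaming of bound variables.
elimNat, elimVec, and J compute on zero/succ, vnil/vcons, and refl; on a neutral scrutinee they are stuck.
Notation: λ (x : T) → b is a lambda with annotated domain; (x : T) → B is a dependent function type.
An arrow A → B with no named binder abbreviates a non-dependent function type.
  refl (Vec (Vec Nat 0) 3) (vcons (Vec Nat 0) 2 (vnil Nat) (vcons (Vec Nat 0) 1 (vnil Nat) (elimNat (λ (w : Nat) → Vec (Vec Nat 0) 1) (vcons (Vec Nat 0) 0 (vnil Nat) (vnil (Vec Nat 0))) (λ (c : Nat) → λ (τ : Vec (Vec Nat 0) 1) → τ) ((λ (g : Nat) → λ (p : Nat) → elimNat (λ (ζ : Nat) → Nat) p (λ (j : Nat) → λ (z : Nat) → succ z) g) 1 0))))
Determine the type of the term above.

the term's type:
  Eq (Vec (Vec Nat 0) 3) (vcons (Vec Nat 0) 2 (vnil Nat) (vcons (Vec Nat 0) 1 (vnil Nat) (vcons (Vec Nat 0) 0 (vnil Nat) (vnil (Vec Nat 0))))) (vcons (Vec Nat 0) 2 (vnil Nat) (vcons (Vec Nat 0) 1 (vnil Nat) (vcons (Vec Nat 0) 0 (vnil Nat) (vnil (Vec Nat 0)))))


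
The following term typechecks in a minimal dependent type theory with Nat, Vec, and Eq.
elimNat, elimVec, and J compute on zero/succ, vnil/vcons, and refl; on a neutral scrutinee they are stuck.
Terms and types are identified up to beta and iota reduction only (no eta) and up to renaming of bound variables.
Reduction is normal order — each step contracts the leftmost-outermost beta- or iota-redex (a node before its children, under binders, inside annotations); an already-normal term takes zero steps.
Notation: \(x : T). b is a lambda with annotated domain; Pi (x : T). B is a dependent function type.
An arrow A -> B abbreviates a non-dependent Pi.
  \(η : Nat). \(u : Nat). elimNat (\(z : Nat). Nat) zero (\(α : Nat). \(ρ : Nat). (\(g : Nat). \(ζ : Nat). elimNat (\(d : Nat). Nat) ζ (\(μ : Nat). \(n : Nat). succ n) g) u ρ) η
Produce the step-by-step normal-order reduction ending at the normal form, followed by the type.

reduction (normal order):
  \(η : Nat). \(u : Nat). elimNat (\(z : Nat). Nat) zero (\(α : Nat). \(ρ : Nat). (\(g : Nat). \(ζ : Nat). elimNat (\(d : Nat). Nat) ζ (\(μ : Nat). \(n : Nat). succ n) g) u ρ) η
  ~> \(η : Nat). \(u : Nat). elimNat (\(z : Nat). Nat) zero (\(α : Nat). \(ρ : Nat). (\(g : Nat). elimNat (\(ζ : Nat). Nat) g (\(d : Nat). \(μ : Nat). succ μ) u) ρ) η
  ~> \(η : Nat). \(u : Nat). elimNat (\(z : Nat). Nat) zero (\(α : Nat). \(ρ : Nat). elimNat (\(g : Nat). Nat) ρ (\(ζ : Nat). \(d : Nat). succ d) u) η
type:
  Nat -> Nat -> Nat


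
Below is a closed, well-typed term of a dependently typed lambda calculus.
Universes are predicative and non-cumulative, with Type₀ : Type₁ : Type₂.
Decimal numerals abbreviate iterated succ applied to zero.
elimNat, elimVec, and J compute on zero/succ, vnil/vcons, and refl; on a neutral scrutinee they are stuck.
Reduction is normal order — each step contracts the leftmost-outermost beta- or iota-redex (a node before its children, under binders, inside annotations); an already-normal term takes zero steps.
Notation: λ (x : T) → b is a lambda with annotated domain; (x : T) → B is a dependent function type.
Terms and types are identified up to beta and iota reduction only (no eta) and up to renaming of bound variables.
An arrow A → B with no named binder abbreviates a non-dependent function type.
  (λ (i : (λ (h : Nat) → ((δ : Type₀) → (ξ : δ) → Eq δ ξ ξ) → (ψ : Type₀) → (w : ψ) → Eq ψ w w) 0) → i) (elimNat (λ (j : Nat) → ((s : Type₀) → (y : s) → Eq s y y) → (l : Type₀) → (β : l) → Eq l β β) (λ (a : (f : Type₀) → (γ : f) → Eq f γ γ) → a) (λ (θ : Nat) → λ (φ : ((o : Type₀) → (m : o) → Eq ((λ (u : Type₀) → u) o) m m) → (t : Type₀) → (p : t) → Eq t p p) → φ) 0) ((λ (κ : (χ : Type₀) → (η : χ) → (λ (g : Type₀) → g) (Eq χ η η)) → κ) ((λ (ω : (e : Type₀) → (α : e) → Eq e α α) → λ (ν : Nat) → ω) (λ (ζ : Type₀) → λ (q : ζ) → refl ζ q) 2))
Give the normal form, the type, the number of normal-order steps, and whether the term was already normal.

reduced normal form:
  λ (i : Type₀) → λ (h : i) → refl i h
the term's type:
  (i : Type₀) → (h : i) → Eq i h h
normal-order step count: 6
already normal: no
first contracted redex: a beta-redex


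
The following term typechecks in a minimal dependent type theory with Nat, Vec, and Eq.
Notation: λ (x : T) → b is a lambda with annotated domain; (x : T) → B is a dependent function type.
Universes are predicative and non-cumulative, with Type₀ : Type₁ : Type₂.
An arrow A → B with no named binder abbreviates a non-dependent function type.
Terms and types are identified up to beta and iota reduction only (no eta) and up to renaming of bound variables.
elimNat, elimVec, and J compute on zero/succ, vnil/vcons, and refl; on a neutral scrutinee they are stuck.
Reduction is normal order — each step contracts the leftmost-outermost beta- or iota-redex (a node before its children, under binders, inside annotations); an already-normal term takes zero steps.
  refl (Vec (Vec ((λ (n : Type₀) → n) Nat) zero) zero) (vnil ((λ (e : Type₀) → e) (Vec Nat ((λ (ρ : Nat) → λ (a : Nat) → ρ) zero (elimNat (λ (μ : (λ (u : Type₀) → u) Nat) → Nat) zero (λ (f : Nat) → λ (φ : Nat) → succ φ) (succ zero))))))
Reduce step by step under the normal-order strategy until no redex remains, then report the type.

normal-order reduction sequence:
  refl (Vec (Vec ((λ (n : Type₀) → n) Nat) zero) zero) (vnil ((λ (e : Type₀) → e) (Vec Nat ((λ (ρ : Nat) → λ (a : Nat) → ρ) zero (elimNat (λ (μ : (λ (u : Type₀) → u) Nat) → Nat) zero (λ (f : Nat) → λ (φ : Nat) → succ φ) (succ zero))))))
  ~> refl (Vec (Vec Nat zero) zero) (vnil ((λ (n : Type₀) → n) (Vec Nat ((λ (e : Nat) → λ (ρ : Nat) → e) zero (elimNat (λ (a : (λ (μ : Type₀) → μ) Nat) → Nat) zero (λ (u : Nat) → λ (f : Nat) → succ f) (succ zero))))))
  ~> refl (Vec (Vec Nat zero) zero) (vnil (Vec Nat ((λ (n : Nat) → λ (e : Nat) → n) zero (elimNat (λ (ρ : (λ (a : Type₀) → a) Nat) → Nat) zero (λ (μ : Nat) → λ (u : Nat) → succ u) (succ zero)))))
  ~> refl (Vec (Vec Nat zero) zero) (vnil (Vec Nat ((λ (n : Nat) → zero) (elimNat (λ (e : (λ (ρ : Type₀) → ρ) Nat) → Nat) zero (λ (a : Nat) → λ (μ : Nat) → succ μ) (succ zero)))))
  ~> refl (Vec (Vec Nat zero) zero) (vnil (Vec Nat zero))
type:
  Eq (Vec (Vec Nat zero) zero) (vnil (Vec Nat zero)) (vnil (Vec Nat zero))


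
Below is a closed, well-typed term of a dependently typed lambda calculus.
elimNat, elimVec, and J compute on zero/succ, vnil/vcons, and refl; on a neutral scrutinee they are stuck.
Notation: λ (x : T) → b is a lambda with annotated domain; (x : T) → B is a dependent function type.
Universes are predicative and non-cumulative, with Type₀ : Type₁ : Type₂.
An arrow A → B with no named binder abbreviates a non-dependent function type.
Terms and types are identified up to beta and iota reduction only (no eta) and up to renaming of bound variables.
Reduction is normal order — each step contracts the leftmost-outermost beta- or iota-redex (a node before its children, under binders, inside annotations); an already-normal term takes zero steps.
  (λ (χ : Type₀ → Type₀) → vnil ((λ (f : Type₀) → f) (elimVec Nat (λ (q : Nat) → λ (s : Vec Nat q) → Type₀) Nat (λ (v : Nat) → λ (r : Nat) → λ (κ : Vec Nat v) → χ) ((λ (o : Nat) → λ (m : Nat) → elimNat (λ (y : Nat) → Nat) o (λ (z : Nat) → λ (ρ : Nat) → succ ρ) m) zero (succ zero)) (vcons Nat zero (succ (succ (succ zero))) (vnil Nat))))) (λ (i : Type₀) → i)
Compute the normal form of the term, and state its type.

reduced normal form:
  vnil Nat
type:
  Vec Nat zero
observation: the term reaches its normal form after 8 normal-order steps.


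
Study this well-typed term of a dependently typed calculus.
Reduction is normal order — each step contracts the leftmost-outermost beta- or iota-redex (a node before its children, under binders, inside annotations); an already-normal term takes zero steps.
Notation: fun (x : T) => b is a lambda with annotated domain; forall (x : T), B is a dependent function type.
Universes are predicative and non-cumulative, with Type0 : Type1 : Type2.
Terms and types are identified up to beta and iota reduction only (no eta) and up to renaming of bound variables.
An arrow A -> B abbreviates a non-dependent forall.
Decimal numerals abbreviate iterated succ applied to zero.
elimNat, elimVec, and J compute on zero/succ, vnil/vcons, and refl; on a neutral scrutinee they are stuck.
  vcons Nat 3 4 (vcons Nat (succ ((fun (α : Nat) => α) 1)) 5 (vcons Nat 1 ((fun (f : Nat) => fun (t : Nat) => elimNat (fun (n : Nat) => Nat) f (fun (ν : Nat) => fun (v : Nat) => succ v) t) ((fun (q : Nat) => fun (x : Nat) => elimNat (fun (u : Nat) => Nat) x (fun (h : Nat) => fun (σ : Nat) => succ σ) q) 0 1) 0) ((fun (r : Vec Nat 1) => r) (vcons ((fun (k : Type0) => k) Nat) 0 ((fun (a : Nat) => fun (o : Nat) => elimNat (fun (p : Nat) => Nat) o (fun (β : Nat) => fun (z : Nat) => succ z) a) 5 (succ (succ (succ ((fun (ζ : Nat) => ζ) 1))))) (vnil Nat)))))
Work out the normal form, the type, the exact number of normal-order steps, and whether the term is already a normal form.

normal form:
  vcons Nat 3 4 (vcons Nat 2 5 (vcons Nat 1 1 (vcons Nat 0 9 (vnil Nat))))
type:
  Vec Nat 4
normal-order step count: 28
already normal: no
first redex: a beta-redex


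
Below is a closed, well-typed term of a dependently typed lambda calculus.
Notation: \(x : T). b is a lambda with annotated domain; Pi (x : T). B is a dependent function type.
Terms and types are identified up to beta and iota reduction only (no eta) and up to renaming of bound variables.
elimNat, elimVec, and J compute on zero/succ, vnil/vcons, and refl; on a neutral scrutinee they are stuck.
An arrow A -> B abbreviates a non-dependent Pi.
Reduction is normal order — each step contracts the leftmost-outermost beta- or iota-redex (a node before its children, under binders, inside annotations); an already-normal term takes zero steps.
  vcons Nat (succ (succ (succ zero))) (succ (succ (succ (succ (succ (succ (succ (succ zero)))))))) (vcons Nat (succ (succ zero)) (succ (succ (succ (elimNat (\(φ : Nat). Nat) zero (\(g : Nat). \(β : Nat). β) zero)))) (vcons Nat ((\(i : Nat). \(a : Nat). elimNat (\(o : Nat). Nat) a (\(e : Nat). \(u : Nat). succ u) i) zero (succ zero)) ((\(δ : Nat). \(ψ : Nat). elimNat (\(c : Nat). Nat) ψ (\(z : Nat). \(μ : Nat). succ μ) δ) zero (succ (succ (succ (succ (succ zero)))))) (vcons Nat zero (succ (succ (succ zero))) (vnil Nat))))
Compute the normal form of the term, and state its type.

resulting normal form:
  vcons Nat (succ (succ (succ zero))) (succ (succ (succ (succ (succ (succ (succ (succ zero)))))))) (vcons Nat (succ (succ zero)) (succ (succ (succ zero))) (vcons Nat (succ zero) (succ (succ (succ (succ (succ zero))))) (vcons Nat zero (succ (succ (succ zero))) (vnil Nat))))
type:
  Vec Nat (succ (succ (succ (succ zero))))


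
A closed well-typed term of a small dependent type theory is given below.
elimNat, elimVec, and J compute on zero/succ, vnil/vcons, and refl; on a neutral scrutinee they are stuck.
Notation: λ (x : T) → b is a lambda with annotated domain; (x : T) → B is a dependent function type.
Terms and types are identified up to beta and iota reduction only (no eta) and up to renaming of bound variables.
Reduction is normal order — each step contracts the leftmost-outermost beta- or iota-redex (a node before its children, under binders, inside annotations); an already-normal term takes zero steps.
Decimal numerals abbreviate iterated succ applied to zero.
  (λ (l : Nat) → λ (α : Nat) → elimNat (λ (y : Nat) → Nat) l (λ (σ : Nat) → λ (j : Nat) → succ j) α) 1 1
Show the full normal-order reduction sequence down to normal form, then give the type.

reduction (normal order):
  (λ (l : Nat) → λ (α : Nat) → elimNat (λ (y : Nat) → Nat) l (λ (σ : Nat) → λ (j : Nat) → succ j) α) 1 1
  ~> (λ (l : Nat) → elimNat (λ (α : Nat) → Nat) 1 (λ (y : Nat) → λ (σ : Nat) → succ σ) l) 1
  ~> elimNat (λ (l : Nat) → Nat) 1 (λ (α : Nat) → λ (y : Nat) → succ y) 1
  ~> (λ (l : Nat) → λ (α : Nat) → succ α) 0 (elimNat (λ (y : Nat) → Nat) 1 (λ (σ : Nat) → λ (j : Nat) → succ j) 0)
  ~> (λ (l : Nat) → succ l) (elimNat (λ (α : Nat) → Nat) 1 (λ (y : Nat) → λ (σ : Nat) → succ σ) 0)
  ~> succ (elimNat (λ (l : Nat) → Nat) 1 (λ (α : Nat) → λ (y : Nat) → succ y) 0)
  ~> 2
the term's type:
  Nat


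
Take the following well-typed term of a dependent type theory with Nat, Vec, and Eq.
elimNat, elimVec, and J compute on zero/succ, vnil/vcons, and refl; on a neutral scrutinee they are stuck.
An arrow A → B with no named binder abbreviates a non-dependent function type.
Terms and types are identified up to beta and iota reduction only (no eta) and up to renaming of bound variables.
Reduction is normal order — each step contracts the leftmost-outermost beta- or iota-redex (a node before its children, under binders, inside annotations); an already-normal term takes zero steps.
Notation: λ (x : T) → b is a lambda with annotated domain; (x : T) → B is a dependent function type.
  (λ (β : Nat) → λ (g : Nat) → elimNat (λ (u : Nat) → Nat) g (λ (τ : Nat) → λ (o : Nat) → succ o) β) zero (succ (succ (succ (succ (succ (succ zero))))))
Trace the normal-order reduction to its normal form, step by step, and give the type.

reduction (normal order):
  (λ (β : Nat) → λ (g : Nat) → elimNat (λ (u : Nat) → Nat) g (λ (τ : Nat) → λ (o : Nat) → succ o) β) zero (succ (succ (succ (succ (succ (succ zero))))))
  ~> (λ (β : Nat) → elimNat (λ (g : Nat) → Nat) β (λ (u : Nat) → λ (τ : Nat) → succ τ) zero) (succ (succ (succ (succ (succ (succ zero))))))
  ~> elimNat (λ (β : Nat) → Nat) (succ (succ (succ (succ (succ (succ zero)))))) (λ (g : Nat) → λ (u : Nat) → succ u) zero
  ~> succ (succ (succ (succ (succ (succ zero)))))
type:
  Nat


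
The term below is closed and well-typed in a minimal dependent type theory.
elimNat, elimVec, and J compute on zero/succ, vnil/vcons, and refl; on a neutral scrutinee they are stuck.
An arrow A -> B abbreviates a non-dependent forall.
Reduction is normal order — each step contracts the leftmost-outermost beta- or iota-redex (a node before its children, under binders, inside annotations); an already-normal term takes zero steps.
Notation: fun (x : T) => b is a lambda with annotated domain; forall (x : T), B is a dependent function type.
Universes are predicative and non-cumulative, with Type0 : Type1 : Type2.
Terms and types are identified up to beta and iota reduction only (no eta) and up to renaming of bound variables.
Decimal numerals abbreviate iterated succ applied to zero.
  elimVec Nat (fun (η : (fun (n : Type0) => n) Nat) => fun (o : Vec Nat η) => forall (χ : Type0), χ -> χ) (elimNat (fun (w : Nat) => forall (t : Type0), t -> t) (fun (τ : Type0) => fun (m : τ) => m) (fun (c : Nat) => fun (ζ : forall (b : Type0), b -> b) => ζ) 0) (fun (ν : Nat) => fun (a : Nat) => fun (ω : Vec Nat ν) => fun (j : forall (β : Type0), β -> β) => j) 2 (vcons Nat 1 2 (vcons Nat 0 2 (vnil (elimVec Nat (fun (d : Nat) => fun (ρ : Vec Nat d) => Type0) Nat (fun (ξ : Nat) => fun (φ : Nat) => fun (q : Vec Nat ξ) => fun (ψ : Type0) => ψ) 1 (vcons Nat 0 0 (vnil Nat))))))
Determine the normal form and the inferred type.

normal form:
  fun (η : Type0) => fun (n : η) => n
the term's type:
  forall (η : Type0), η -> η


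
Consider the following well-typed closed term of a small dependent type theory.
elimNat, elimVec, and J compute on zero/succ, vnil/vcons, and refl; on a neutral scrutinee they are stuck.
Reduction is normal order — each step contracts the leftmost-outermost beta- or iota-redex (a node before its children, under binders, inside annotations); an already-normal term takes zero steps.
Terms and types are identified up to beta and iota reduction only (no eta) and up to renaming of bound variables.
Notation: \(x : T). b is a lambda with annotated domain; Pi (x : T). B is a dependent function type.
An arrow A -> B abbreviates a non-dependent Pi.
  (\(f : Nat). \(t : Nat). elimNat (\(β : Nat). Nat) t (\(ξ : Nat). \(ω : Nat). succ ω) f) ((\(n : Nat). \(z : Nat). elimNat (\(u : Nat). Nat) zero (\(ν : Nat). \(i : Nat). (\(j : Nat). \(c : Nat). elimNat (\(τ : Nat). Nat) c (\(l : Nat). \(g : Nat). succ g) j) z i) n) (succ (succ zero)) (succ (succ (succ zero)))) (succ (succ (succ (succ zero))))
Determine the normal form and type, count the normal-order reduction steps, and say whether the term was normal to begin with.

resulting normal form:
  succ (succ (succ (succ (succ (succ (succ (succ (succ (succ zero)))))))))
type:
  Nat
steps to reach normal form (normal order): 54
term was already normal: no
first contracted redex: a beta-redex


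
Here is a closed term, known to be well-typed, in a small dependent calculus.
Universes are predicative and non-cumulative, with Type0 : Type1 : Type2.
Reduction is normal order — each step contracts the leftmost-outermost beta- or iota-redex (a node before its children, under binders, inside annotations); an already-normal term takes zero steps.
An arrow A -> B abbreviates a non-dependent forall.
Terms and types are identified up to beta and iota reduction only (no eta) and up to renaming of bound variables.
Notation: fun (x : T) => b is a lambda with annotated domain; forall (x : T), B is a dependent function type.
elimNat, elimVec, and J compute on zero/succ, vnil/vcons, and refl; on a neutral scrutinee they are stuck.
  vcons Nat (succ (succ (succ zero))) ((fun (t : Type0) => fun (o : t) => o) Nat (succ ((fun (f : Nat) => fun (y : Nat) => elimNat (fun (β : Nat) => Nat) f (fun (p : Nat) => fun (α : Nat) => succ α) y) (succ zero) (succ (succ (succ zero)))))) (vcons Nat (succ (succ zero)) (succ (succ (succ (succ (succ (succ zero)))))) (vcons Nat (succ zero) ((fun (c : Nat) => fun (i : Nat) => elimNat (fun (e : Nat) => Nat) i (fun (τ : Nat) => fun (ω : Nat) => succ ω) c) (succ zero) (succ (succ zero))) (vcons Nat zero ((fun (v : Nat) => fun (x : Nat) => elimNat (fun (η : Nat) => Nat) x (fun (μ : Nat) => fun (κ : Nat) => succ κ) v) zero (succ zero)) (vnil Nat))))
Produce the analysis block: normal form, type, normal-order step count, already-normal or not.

reduced normal form:
  vcons Nat (succ (succ (succ zero))) (succ (succ (succ (succ (succ zero))))) (vcons Nat (succ (succ zero)) (succ (succ (succ (succ (succ (succ zero)))))) (vcons Nat (succ zero) (succ (succ (succ zero))) (vcons Nat zero (succ zero) (vnil Nat))))
inferred type:
  Vec Nat (succ (succ (succ (succ zero))))
normal-order step count: 23
term was already normal: no
first redex: a beta-redex


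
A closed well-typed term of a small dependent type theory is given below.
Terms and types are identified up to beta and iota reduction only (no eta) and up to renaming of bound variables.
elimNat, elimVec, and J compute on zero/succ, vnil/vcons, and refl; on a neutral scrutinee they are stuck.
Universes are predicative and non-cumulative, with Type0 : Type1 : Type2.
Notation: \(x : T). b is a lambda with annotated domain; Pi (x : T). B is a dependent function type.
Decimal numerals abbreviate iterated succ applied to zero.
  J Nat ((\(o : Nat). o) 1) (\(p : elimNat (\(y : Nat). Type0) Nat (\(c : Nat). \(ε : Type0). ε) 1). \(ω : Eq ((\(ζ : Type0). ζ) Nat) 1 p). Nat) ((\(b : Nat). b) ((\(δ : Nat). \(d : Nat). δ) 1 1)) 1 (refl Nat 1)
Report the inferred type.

the term's type:
  Nat


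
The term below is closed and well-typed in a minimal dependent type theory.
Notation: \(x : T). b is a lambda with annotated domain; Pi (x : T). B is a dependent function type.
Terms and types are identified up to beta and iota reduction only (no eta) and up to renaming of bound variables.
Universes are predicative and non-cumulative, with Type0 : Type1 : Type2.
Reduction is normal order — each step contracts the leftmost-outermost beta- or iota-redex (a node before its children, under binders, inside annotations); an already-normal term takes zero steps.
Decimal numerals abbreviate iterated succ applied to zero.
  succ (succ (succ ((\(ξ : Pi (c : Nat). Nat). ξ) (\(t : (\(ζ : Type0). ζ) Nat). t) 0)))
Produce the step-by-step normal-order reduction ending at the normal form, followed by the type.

normal-order reduction:
  succ (succ (succ ((\(ξ : Pi (c : Nat). Nat). ξ) (\(t : (\(ζ : Type0). ζ) Nat). t) 0)))
  ~> succ (succ (succ ((\(ξ : (\(c : Type0). c) Nat). ξ) 0)))
  ~> 3
type:
  Nat


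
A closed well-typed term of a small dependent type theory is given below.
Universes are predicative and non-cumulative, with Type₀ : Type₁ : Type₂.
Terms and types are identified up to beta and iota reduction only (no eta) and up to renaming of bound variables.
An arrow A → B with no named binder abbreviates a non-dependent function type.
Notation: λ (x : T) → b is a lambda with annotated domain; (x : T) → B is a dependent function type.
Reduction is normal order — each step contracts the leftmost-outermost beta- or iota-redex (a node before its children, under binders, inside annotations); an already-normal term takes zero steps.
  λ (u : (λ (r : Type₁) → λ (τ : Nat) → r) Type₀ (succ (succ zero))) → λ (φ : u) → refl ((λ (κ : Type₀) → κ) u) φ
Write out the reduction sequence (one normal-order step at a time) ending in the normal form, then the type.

reduction (normal order):
  λ (u : (λ (r : Type₁) → λ (τ : Nat) → r) Type₀ (succ (succ zero))) → λ (φ : u) → refl ((λ (κ : Type₀) → κ) u) φ
  ~> λ (u : (λ (r : Nat) → Type₀) (succ (succ zero))) → λ (τ : u) → refl ((λ (φ : Type₀) → φ) u) τ
  ~> λ (u : Type₀) → λ (r : u) → refl ((λ (τ : Type₀) → τ) u) r
  ~> λ (u : Type₀) → λ (r : u) → refl u r
the term's type:
  (u : Type₀) → (r : u) → Eq u r r


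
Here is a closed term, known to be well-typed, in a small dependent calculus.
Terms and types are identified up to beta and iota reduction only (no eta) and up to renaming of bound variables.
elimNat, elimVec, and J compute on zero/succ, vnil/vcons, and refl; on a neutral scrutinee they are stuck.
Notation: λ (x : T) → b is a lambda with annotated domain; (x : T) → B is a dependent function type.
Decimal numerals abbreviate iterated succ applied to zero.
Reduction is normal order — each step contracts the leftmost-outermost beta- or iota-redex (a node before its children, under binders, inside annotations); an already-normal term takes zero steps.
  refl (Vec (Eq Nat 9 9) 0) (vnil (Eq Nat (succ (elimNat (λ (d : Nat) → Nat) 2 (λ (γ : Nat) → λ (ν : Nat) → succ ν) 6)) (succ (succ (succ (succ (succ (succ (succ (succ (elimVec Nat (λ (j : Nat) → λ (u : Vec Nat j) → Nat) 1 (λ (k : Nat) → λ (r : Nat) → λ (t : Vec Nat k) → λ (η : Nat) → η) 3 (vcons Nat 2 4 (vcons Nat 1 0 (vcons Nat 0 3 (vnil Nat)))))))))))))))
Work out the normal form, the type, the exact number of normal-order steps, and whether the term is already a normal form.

reduced normal form:
  refl (Vec (Eq Nat 9 9) 0) (vnil (Eq Nat 9 9))
type:
  Eq (Vec (Eq Nat 9 9) 0) (vnil (Eq Nat 9 9)) (vnil (Eq Nat 9 9))
reduction steps (normal order): 35
term was already normal: no
first redex: an elimNat iota-redex


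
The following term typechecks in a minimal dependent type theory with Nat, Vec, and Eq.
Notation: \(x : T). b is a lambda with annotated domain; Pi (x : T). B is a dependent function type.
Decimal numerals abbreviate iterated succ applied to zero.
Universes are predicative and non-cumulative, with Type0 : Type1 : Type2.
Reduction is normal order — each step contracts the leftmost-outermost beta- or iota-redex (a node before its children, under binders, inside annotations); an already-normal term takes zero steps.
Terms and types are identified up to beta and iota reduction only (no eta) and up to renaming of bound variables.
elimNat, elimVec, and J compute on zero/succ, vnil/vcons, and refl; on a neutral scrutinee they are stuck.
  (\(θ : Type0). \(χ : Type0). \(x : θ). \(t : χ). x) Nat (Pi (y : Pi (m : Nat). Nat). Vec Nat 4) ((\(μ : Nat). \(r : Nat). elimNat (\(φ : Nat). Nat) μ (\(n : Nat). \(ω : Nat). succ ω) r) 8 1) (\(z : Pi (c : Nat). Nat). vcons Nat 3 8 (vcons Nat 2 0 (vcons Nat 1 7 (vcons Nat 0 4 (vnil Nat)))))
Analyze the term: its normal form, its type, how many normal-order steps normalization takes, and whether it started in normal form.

reduced normal form:
  9
the term's type:
  Nat
reduction steps (normal order): 10
term was already normal: no
first redex: a beta-redex


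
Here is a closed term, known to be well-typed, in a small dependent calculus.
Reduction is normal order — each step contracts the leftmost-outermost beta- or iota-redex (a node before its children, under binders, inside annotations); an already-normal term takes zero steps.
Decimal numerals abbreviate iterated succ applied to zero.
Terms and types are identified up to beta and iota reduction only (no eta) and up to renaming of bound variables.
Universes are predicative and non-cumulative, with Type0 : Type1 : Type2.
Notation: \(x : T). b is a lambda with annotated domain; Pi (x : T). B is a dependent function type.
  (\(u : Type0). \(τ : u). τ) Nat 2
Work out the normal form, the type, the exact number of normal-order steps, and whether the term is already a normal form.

resulting normal form:
  2
the term's type:
  Nat
reduction steps (normal order): 2
term was already normal: no
first contracted redex: a beta-redex


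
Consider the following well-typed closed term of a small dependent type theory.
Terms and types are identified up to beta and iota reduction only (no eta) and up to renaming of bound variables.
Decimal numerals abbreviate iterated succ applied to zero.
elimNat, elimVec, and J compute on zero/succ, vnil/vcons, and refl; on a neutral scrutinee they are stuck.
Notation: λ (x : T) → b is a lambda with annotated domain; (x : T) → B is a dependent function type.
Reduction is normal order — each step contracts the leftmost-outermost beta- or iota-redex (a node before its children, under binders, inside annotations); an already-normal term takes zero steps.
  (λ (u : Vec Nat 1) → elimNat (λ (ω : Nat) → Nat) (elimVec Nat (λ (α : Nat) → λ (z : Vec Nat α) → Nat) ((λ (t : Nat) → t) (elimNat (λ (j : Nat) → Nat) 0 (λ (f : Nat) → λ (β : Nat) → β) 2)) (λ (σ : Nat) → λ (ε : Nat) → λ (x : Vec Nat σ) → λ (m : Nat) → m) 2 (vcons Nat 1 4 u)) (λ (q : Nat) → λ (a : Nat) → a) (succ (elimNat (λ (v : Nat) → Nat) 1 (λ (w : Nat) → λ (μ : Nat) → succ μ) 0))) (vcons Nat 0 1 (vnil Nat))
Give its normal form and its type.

normal form:
  0
the term's type:
  Nat
observation: the first redex contracted is a beta-redex; the normal form is reached in 28 normal-order steps.


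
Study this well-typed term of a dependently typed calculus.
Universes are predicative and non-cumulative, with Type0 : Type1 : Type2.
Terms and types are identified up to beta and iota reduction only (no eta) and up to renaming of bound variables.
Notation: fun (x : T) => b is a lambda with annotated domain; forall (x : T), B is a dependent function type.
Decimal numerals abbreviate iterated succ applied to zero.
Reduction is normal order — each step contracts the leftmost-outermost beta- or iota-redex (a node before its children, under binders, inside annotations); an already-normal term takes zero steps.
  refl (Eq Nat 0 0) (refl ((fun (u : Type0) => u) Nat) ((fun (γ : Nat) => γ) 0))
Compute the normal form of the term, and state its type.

reduced normal form:
  refl (Eq Nat 0 0) (refl Nat 0)
the term's type:
  Eq (Eq Nat 0 0) (refl Nat 0) (refl Nat 0)


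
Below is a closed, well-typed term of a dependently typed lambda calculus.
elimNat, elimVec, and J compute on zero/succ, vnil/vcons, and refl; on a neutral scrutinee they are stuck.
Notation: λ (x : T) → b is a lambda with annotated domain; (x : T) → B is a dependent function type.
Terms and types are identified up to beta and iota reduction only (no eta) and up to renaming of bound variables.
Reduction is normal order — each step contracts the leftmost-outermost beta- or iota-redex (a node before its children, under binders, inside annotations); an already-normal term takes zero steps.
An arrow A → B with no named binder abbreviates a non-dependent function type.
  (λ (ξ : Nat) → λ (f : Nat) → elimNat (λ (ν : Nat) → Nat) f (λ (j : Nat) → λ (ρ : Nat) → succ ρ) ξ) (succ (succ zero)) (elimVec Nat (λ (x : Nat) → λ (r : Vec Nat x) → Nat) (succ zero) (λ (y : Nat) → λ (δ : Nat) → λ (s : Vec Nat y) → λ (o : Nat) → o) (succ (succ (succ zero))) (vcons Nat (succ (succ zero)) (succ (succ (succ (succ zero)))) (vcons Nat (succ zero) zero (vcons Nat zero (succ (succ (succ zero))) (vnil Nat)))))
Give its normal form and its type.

reduced normal form:
  succ (succ (succ zero))
type:
  Nat


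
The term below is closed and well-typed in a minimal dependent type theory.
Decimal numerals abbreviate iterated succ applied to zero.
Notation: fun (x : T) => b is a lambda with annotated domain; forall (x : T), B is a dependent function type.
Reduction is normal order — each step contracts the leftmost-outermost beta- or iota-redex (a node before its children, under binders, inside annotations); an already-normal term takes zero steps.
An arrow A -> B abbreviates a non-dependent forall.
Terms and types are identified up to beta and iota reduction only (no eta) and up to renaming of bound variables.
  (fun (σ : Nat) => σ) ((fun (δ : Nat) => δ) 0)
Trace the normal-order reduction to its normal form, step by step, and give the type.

normal-order reduction sequence:
  (fun (σ : Nat) => σ) ((fun (δ : Nat) => δ) 0)
  ~> (fun (σ : Nat) => σ) 0
  ~> 0
type:
  Nat


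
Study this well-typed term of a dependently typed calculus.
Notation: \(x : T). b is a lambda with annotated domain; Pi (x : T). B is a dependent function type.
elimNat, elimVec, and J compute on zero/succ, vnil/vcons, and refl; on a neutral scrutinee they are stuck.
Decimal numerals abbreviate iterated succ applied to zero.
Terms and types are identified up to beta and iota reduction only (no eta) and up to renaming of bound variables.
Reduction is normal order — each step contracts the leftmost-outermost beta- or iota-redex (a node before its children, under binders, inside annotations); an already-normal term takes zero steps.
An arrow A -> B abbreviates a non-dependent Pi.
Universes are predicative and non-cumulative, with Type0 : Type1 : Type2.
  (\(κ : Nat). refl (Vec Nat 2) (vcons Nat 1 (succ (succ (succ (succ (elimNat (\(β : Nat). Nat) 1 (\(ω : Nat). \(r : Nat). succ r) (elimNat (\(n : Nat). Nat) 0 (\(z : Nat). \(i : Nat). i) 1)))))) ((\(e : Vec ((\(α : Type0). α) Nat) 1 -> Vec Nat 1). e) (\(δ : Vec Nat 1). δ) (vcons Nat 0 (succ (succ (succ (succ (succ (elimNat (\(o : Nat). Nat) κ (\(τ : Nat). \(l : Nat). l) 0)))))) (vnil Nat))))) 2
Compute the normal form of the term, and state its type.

normal form:
  refl (Vec Nat 2) (vcons Nat 1 5 (vcons Nat 0 7 (vnil Nat)))
the term's type:
  Eq (Vec Nat 2) (vcons Nat 1 5 (vcons Nat 0 7 (vnil Nat))) (vcons Nat 1 5 (vcons Nat 0 7 (vnil Nat)))
observation: contracting a beta-redex first, the term normalizes in 9 steps.


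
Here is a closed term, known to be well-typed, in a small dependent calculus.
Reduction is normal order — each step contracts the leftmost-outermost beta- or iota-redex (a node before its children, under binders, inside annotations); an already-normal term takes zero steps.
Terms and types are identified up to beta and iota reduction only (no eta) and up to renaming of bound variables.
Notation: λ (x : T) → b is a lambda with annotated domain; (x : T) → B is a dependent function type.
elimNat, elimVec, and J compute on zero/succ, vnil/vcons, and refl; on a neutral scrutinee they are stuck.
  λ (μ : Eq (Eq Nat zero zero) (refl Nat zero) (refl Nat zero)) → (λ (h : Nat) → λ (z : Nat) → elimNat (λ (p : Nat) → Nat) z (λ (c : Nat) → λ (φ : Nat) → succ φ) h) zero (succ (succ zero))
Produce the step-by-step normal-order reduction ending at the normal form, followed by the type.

reduction (normal order):
  λ (μ : Eq (Eq Nat zero zero) (refl Nat zero) (refl Nat zero)) → (λ (h : Nat) → λ (z : Nat) → elimNat (λ (p : Nat) → Nat) z (λ (c : Nat) → λ (φ : Nat) → succ φ) h) zero (succ (succ zero))
  ~> λ (μ : Eq (Eq Nat zero zero) (refl Nat zero) (refl Nat zero)) → (λ (h : Nat) → elimNat (λ (z : Nat) → Nat) h (λ (p : Nat) → λ (c : Nat) → succ c) zero) (succ (succ zero))
  ~> λ (μ : Eq (Eq Nat zero zero) (refl Nat zero) (refl Nat zero)) → elimNat (λ (h : Nat) → Nat) (succ (succ zero)) (λ (z : Nat) → λ (p : Nat) → succ p) zero
  ~> λ (μ : Eq (Eq Nat zero zero) (refl Nat zero) (refl Nat zero)) → succ (succ zero)
inferred type:
  (μ : Eq (Eq Nat zero zero) (refl Nat zero) (refl Nat zero)) → Nat


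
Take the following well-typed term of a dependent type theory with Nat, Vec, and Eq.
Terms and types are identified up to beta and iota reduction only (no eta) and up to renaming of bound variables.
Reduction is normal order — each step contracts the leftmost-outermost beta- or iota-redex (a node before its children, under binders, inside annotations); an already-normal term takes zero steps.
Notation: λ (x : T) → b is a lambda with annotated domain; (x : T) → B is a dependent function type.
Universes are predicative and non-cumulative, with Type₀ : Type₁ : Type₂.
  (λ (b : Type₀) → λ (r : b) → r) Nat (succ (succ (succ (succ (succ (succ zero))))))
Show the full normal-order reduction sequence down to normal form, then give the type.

normal-order reduction sequence:
  (λ (b : Type₀) → λ (r : b) → r) Nat (succ (succ (succ (succ (succ (succ zero))))))
  ~> (λ (b : Nat) → b) (succ (succ (succ (succ (succ (succ zero))))))
  ~> succ (succ (succ (succ (succ (succ zero)))))
type:
  Nat


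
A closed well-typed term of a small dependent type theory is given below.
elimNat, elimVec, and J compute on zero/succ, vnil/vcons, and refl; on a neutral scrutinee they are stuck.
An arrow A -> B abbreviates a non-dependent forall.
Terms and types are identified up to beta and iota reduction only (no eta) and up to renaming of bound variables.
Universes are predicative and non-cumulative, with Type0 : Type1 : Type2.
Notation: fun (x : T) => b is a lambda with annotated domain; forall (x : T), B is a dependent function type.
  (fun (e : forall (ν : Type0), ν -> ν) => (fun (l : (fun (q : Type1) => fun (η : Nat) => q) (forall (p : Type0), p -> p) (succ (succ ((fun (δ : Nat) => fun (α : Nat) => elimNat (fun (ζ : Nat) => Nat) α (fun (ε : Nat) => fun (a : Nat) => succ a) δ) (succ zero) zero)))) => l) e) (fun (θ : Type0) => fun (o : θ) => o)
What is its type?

type:
  forall (e : Type0), e -> e


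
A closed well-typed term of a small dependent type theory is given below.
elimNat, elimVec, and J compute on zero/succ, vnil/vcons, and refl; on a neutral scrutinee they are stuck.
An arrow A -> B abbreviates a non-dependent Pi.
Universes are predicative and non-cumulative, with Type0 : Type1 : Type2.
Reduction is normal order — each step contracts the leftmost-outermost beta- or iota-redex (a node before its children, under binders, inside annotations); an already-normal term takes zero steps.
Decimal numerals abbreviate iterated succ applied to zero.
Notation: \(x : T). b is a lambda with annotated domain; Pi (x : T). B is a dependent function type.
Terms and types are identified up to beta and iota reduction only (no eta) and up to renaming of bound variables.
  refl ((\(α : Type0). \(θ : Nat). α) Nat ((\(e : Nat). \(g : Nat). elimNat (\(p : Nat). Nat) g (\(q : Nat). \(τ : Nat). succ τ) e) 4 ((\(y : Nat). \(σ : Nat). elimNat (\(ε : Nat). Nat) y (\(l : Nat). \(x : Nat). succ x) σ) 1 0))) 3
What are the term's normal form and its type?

reduced normal form:
  refl Nat 3
inferred type:
  Eq Nat 3 3
observation: the term reaches its normal form after 2 normal-order steps.


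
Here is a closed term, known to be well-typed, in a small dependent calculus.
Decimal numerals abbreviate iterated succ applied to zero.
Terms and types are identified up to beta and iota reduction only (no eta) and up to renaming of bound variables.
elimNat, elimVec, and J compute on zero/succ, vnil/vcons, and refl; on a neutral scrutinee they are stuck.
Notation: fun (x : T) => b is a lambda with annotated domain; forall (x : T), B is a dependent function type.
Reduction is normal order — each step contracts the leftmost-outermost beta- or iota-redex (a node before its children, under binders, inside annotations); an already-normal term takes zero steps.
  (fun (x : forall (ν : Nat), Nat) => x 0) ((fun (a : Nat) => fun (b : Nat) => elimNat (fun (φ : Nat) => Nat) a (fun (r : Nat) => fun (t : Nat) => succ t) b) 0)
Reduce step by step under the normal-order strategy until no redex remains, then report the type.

reduction (normal order):
  (fun (x : forall (ν : Nat), Nat) => x 0) ((fun (a : Nat) => fun (b : Nat) => elimNat (fun (φ : Nat) => Nat) a (fun (r : Nat) => fun (t : Nat) => succ t) b) 0)
  ~> (fun (x : Nat) => fun (ν : Nat) => elimNat (fun (a : Nat) => Nat) x (fun (b : Nat) => fun (φ : Nat) => succ φ) ν) 0 0
  ~> (fun (x : Nat) => elimNat (fun (ν : Nat) => Nat) 0 (fun (a : Nat) => fun (b : Nat) => succ b) x) 0
  ~> elimNat (fun (x : Nat) => Nat) 0 (fun (ν : Nat) => fun (a : Nat) => succ a) 0
  ~> 0
the term's type:
  Nat


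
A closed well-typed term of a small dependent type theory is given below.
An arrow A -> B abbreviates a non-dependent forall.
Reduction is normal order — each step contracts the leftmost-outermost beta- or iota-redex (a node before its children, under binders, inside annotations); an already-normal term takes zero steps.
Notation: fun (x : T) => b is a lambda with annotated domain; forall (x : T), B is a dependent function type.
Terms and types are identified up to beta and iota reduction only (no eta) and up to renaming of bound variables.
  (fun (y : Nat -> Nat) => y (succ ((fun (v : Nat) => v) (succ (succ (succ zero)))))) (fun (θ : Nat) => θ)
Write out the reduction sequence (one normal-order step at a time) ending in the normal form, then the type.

normal-order reduction sequence:
  (fun (y : Nat -> Nat) => y (succ ((fun (v : Nat) => v) (succ (succ (succ zero)))))) (fun (θ : Nat) => θ)
  ~> (fun (y : Nat) => y) (succ ((fun (v : Nat) => v) (succ (succ (succ zero)))))
  ~> succ ((fun (y : Nat) => y) (succ (succ (succ zero))))
  ~> succ (succ (succ (succ zero)))
the term's type:
  Nat


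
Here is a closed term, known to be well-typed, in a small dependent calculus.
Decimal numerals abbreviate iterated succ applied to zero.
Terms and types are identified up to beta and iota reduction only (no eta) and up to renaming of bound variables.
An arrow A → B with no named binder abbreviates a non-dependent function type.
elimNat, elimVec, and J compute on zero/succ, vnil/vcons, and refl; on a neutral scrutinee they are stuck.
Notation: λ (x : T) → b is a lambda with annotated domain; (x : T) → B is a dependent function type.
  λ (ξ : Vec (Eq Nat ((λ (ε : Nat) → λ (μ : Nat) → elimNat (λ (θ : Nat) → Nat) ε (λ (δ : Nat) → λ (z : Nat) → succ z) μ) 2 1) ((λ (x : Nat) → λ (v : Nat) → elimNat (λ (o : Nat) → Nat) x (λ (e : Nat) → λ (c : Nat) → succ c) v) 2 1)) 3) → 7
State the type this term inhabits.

type:
  Vec (Eq Nat 3 3) 3 → Nat


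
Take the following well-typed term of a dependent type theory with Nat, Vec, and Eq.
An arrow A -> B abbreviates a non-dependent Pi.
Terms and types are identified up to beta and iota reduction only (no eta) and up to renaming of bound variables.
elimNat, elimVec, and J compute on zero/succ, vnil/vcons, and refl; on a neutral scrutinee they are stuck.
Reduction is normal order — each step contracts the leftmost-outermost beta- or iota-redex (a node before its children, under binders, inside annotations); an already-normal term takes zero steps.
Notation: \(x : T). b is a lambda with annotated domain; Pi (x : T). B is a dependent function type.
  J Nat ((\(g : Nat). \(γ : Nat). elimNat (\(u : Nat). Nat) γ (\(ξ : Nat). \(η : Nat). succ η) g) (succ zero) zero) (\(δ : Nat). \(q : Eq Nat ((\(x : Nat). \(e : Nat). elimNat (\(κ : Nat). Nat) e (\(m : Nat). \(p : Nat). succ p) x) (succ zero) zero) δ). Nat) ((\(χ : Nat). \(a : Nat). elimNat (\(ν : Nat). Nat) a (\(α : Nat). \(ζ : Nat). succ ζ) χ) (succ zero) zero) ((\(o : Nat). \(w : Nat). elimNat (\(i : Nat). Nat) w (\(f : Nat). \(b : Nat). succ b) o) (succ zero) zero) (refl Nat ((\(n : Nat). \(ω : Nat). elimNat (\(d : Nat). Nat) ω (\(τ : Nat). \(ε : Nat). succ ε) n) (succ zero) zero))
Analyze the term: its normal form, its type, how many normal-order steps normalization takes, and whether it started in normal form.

normal form:
  succ zero
inferred type:
  Nat
steps to reach normal form (normal order): 7
started in normal form: no
first contracted redex: a J iota-redex
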